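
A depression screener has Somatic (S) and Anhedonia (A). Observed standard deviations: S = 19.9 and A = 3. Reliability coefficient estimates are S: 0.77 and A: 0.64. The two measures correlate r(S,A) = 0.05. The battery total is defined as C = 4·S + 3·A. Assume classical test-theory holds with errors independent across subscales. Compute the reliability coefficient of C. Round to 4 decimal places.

Var(C) = 4²·19.9² + 3²·3² + 2·[12·19.9·3·0.05] = 6417.16 + 71.64 = 6488.8.
Under uncorrelated errors the observed covariances equal the true-score covariances, so only the own-variance terms attenuate.
True-score variance = [4²·19.9²·0.77 + 3²·3²·0.64] + 71.64 = 4930.68 + 71.64 = 5002.32.
Reliability = 5002.32 / 6488.8 = 0.7709.

0.7709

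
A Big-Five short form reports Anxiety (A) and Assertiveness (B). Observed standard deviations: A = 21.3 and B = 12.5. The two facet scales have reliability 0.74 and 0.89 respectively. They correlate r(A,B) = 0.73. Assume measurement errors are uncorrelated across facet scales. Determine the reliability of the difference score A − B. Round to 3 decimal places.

0.389

Var(A−B) = 21.3² + 12.5² − 2·21.3·12.5·0.73 = 609.94 − 388.725 = 221.215.
Under uncorrelated errors the observed covariances equal the true-score covariances, so only the own-variance terms attenuate.
True-score variance = [21.3²·0.74 + 12.5²·0.89] − 388.725 = 474.793 − 388.725 = 86.0681.
Reliability = 86.0681 / 221.215 = 0.389.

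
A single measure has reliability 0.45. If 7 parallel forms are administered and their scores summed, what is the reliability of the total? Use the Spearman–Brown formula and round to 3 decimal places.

0.851

ρ_k = kρ / (1 + (k−1)ρ) = 7·0.45 / (1 + 6·0.45) = 3.150 / 3.700 = 0.851.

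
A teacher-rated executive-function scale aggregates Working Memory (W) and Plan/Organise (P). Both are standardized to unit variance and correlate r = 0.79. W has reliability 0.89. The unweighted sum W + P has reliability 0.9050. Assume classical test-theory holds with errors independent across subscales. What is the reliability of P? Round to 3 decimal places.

Var(W+P) = 2 + 2·0.79 = 3.580.
True-score variance = ρ_W + ρ_P + 2·0.79, so 0.9050 = (0.89 + ρ_P + 1.58) / 3.580.
ρ_P = 0.9050·3.580 − 0.89 − 1.58 = 0.770.

0.770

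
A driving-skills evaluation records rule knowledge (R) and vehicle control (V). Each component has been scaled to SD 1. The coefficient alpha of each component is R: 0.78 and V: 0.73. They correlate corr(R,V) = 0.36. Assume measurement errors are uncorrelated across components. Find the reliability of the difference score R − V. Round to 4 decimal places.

0.6172

Var(R−V) = 1 + 1 − 2·0.36 = 2 − 0.72 = 1.28.
Because errors are independent across components, Cov(Tᵢ,Tⱼ) = Cov(Xᵢ,Xⱼ); the off-diagonal part of the true-score variance is the same as above.
True-score variance = [0.78 + 0.73] − 0.72 = 1.51 − 0.72 = 0.79.
Reliability = 0.79 / 1.28 = 0.6172.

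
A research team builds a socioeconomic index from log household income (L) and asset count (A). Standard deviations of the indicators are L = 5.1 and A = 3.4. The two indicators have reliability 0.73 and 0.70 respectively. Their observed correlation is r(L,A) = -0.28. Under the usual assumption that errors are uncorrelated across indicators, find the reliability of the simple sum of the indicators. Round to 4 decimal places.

0.6234

Var(L+A) = 5.1² + 3.4² + 2·[5.1·3.4·(-0.28)] = 37.57 − 9.7104 = 27.8596.
Because errors are independent across components, Cov(Tᵢ,Tⱼ) = Cov(Xᵢ,Xⱼ); the off-diagonal part of the true-score variance is the same as above.
True-score variance = [5.1²·0.73 + 3.4²·0.70] − 9.7104 = 27.0793 − 9.7104 = 17.3689.
Reliability = 17.3689 / 27.8596 = 0.6234.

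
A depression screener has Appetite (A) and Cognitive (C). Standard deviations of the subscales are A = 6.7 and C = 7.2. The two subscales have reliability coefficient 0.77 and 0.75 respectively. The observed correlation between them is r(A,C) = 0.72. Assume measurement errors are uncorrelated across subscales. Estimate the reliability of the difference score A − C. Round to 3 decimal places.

Var(A−C) = 6.7² + 7.2² − 2·6.7·7.2·0.72 = 96.73 − 69.4656 = 27.2644.
Under uncorrelated errors the observed covariances equal the true-score covariances, so only the own-variance terms attenuate.
True-score variance = [6.7²·0.77 + 7.2²·0.75] − 69.4656 = 73.4453 − 69.4656 = 3.9797.
Reliability = 3.9797 / 27.2644 = 0.146.

0.146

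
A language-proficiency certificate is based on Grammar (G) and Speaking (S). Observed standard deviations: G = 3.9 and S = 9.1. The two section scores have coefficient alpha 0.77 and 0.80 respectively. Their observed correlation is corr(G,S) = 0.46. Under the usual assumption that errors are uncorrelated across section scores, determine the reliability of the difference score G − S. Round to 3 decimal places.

0.693

Var(G−S) = 3.9² + 9.1² − 2·3.9·9.1·0.46 = 98.02 − 32.6508 = 65.3692.
Under uncorrelated errors the observed covariances equal the true-score covariances, so only the own-variance terms attenuate.
True-score variance = [3.9²·0.77 + 9.1²·0.80] − 32.6508 = 77.9597 − 32.6508 = 45.3089.
Reliability = 45.3089 / 65.3692 = 0.693.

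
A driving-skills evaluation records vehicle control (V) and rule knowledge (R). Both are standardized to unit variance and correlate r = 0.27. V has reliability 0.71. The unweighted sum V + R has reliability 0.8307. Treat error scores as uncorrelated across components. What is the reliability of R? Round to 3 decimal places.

0.860

Var(V+R) = 2 + 2·0.27 = 2.540.
True-score variance = ρ_V + ρ_R + 2·0.27, so 0.8307 = (0.71 + ρ_R + 0.54) / 2.540.
ρ_R = 0.8307·2.540 − 0.71 − 0.54 = 0.860.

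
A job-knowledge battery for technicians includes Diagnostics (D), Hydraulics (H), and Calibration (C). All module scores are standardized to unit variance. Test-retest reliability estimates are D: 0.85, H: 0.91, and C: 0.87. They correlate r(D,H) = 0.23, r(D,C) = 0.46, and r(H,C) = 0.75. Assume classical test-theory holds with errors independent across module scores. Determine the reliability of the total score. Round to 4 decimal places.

0.9371

Var(D+H+C) = 3 + 2·[0.23 + 0.46 + 0.75] = 3 + 2.88 = 5.88.
Because errors are independent across components, Cov(Tᵢ,Tⱼ) = Cov(Xᵢ,Xⱼ); the off-diagonal part of the true-score variance is the same as above.
True-score variance = [0.85 + 0.91 + 0.87] + 2.88 = 2.63 + 2.88 = 5.51.
Reliability = 5.51 / 5.88 = 0.9371.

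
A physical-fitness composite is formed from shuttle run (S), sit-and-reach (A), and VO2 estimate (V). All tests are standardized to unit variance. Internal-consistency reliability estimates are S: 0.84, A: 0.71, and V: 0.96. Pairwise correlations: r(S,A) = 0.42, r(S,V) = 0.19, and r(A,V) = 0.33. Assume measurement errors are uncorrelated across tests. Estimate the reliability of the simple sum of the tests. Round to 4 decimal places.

0.8996

Var(S+A+V) = 3 + 2·[0.42 + 0.19 + 0.33] = 3 + 1.88 = 4.88.
With uncorrelated errors the cross-covariances are all true-score covariance, so they carry over unchanged; only the diagonal terms shrink to ρᵢσᵢ².
True-score variance = [0.84 + 0.71 + 0.96] + 1.88 = 2.51 + 1.88 = 4.39.
Reliability = 4.39 / 4.88 = 0.8996.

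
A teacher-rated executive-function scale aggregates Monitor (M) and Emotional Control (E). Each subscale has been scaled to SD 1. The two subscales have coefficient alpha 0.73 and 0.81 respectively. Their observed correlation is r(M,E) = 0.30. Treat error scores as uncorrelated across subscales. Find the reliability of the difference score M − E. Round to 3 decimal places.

Var(M−E) = 1 + 1 − 2·0.30 = 2 − 0.6 = 1.4.
With uncorrelated errors the cross-covariances are all true-score covariance, so they carry over unchanged; only the diagonal terms shrink to ρᵢσᵢ².
True-score variance = [0.73 + 0.81] − 0.6 = 1.54 − 0.6 = 0.94.
Reliability = 0.94 / 1.4 = 0.671.

0.671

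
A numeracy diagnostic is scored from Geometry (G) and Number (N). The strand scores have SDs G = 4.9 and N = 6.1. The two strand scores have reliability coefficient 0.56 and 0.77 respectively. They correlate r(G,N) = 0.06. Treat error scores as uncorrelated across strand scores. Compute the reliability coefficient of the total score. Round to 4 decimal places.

Var(G+N) = 4.9² + 6.1² + 2·[4.9·6.1·0.06] = 61.22 + 3.5868 = 64.8068.
Under uncorrelated errors the observed covariances equal the true-score covariances, so only the own-variance terms attenuate.
True-score variance = [4.9²·0.56 + 6.1²·0.77] + 3.5868 = 42.0973 + 3.5868 = 45.6841.
Reliability = 45.6841 / 64.8068 = 0.7049.

0.7049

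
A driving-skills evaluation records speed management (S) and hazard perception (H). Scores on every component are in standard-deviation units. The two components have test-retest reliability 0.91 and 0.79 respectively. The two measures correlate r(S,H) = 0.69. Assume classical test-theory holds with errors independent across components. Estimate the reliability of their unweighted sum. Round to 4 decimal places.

0.9112

Var(S+H) = 2 + 2·[0.69] = 2 + 1.38 = 3.38.
Because errors are independent across components, Cov(Tᵢ,Tⱼ) = Cov(Xᵢ,Xⱼ); the off-diagonal part of the true-score variance is the same as above.
True-score variance = [0.91 + 0.79] + 1.38 = 1.7 + 1.38 = 3.08.
Reliability = 3.08 / 3.38 = 0.9112.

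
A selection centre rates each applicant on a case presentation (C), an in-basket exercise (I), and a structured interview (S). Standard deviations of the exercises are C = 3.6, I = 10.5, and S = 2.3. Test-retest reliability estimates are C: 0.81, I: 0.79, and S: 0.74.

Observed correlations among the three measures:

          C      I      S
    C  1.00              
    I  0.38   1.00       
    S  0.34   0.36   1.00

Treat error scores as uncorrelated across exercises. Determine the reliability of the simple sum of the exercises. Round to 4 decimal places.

Var(C+I+S) = 3.6² + 10.5² + 2.3² + 2·[3.6·10.5·0.38 + 3.6·2.3·0.34 + 10.5·2.3·0.36] = 128.5 + 51.7464 = 180.246.
Because errors are independent across components, Cov(Tᵢ,Tⱼ) = Cov(Xᵢ,Xⱼ); the off-diagonal part of the true-score variance is the same as above.
True-score variance = [3.6²·0.81 + 10.5²·0.79 + 2.3²·0.74] + 51.7464 = 101.51 + 51.7464 = 153.256.
Reliability = 153.256 / 180.246 = 0.8503.

0.8503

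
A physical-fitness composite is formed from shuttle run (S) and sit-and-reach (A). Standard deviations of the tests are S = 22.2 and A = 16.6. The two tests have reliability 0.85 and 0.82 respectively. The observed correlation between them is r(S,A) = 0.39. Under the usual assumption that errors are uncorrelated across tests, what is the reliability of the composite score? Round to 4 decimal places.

0.8830

Var(S+A) = 22.2² + 16.6² + 2·[22.2·16.6·0.39] = 768.4 + 287.446 = 1055.85.
Under uncorrelated errors the observed covariances equal the true-score covariances, so only the own-variance terms attenuate.
True-score variance = [22.2²·0.85 + 16.6²·0.82] + 287.446 = 644.873 + 287.446 = 932.319.
Reliability = 932.319 / 1055.85 = 0.8830.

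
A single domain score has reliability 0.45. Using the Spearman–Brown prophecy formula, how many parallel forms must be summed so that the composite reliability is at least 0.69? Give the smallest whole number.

k ≥ ρ*(1−ρ₁)/(ρ₁(1−ρ*)) = 0.69·0.55 / (0.45·0.31) = 2.720.
Smallest integer k = 3.

3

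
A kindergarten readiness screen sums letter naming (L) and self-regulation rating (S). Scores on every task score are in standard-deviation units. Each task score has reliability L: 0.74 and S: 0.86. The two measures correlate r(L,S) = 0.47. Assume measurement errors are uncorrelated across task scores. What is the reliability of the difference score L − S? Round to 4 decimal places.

Var(L−S) = 1 + 1 − 2·0.47 = 2 − 0.94 = 1.06.
With uncorrelated errors the cross-covariances are all true-score covariance, so they carry over unchanged; only the diagonal terms shrink to ρᵢσᵢ².
True-score variance = [0.74 + 0.86] − 0.94 = 1.6 − 0.94 = 0.66.
Reliability = 0.66 / 1.06 = 0.6226.

0.6226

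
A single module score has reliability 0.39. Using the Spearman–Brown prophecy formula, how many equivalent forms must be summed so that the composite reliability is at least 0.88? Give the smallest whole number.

k ≥ ρ*(1−ρ₁)/(ρ₁(1−ρ*)) = 0.88·0.61 / (0.39·0.12) = 11.470.
Smallest integer k = 12.

12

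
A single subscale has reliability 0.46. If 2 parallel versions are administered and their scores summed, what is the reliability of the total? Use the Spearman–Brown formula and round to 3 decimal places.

ρ_k = kρ / (1 + (k−1)ρ) = 2·0.46 / (1 + 1·0.46) = 0.920 / 1.460 = 0.630.

0.630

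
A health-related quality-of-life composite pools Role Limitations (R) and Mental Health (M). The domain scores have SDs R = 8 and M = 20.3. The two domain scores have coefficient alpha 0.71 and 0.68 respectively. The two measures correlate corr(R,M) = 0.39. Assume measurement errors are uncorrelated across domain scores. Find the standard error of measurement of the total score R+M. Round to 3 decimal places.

Var(total) = 476.09 + 126.672 = 602.762.
True-score variance = 325.661 + 126.672 = 452.333, so reliability = 0.7504.
Error variance = 602.762 − 452.333 = 150.429; SEM = √150.429 = 12.265.

12.265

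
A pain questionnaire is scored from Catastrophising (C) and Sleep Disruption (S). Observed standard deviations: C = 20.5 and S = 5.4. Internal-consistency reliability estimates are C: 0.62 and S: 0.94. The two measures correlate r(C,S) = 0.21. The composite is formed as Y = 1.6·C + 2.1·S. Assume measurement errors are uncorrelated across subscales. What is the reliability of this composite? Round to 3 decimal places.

Var(Y) = 1.6²·20.5² + 2.1²·5.4² + 2·[3.36·20.5·5.4·0.21] = 1204.44 + 156.22 = 1360.66.
Because errors are independent across components, Cov(Tᵢ,Tⱼ) = Cov(Xᵢ,Xⱼ); the off-diagonal part of the true-score variance is the same as above.
True-score variance = [1.6²·20.5²·0.62 + 2.1²·5.4²·0.94] + 156.22 = 787.901 + 156.22 = 944.121.
Reliability = 944.121 / 1360.66 = 0.694.

0.694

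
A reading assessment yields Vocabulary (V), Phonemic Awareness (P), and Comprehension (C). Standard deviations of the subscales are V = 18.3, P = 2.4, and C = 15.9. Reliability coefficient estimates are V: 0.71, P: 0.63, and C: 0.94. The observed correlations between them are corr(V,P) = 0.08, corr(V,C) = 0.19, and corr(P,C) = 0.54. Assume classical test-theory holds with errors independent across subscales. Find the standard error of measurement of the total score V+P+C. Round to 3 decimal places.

Var(total) = 593.46 + 158.809 = 752.269.
True-score variance = 479.042 + 158.809 = 637.851, so reliability = 0.8479.
Error variance = 752.269 − 637.851 = 114.418; SEM = √114.418 = 10.697.

10.697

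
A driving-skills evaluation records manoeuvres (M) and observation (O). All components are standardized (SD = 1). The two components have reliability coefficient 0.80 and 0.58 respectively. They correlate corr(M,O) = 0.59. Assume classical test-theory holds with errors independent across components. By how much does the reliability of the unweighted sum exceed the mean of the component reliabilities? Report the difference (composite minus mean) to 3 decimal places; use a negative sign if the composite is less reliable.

Var(sum) = 2 + 1.18 = 3.18; true-score variance = 1.38 + 1.18 = 2.56; composite reliability = 0.8050.
Mean component reliability = 0.6900.
Difference = 0.8050 − 0.6900 = 0.115.

0.115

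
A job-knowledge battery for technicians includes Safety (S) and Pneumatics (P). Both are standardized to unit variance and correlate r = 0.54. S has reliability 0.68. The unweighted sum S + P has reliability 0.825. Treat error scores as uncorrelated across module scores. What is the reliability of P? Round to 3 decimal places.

Var(S+P) = 2 + 2·0.54 = 3.080.
True-score variance = ρ_S + ρ_P + 2·0.54, so 0.825 = (0.68 + ρ_P + 1.08) / 3.080.
ρ_P = 0.825·3.080 − 0.68 − 1.08 = 0.781.

0.781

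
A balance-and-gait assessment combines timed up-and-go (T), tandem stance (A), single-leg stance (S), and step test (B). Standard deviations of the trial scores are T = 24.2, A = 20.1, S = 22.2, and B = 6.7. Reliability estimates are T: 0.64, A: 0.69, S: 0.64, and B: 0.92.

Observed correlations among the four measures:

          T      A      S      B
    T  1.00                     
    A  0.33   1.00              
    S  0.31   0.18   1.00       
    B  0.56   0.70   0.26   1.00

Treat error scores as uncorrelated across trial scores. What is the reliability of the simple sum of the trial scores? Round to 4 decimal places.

0.8146

Var(T+A+S+B) = 24.2² + 20.1² + 22.2² + 6.7² + 2·[24.2·20.1·0.33 + 24.2·22.2·0.31 + 24.2·6.7·0.56 + 20.1·22.2·0.18 + 20.1·6.7·0.70 + 22.2·6.7·0.26] = 1527.38 + 1262.24 = 2789.62.
Because errors are independent across components, Cov(Tᵢ,Tⱼ) = Cov(Xᵢ,Xⱼ); the off-diagonal part of the true-score variance is the same as above.
True-score variance = [24.2²·0.64 + 20.1²·0.69 + 22.2²·0.64 + 6.7²·0.92] + 1262.24 = 1010.29 + 1262.24 = 2272.54.
Reliability = 2272.54 / 2789.62 = 0.8146.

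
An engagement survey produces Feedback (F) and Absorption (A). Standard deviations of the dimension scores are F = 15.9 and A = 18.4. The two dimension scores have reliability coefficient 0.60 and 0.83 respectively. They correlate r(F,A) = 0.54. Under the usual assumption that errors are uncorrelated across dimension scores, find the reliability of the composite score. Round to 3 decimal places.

0.825

Var(F+A) = 15.9² + 18.4² + 2·[15.9·18.4·0.54] = 591.37 + 315.965 = 907.335.
Because errors are independent across components, Cov(Tᵢ,Tⱼ) = Cov(Xᵢ,Xⱼ); the off-diagonal part of the true-score variance is the same as above.
True-score variance = [15.9²·0.60 + 18.4²·0.83] + 315.965 = 432.691 + 315.965 = 748.656.
Reliability = 748.656 / 907.335 = 0.825.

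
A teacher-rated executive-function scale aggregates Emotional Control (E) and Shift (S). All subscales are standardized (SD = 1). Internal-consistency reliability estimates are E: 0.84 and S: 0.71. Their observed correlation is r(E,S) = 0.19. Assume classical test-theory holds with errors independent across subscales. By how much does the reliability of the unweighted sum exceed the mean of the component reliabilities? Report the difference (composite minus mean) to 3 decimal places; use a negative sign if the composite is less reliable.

0.036

Var(sum) = 2 + 0.38 = 2.38; true-score variance = 1.55 + 0.38 = 1.93; composite reliability = 0.8109.
Mean component reliability = 0.7750.
Difference = 0.8109 − 0.7750 = 0.036.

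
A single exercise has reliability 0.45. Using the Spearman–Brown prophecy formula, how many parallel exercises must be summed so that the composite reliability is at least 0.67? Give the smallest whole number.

k ≥ ρ*(1−ρ₁)/(ρ₁(1−ρ*)) = 0.67·0.55 / (0.45·0.33) = 2.481.
Smallest integer k = 3.

3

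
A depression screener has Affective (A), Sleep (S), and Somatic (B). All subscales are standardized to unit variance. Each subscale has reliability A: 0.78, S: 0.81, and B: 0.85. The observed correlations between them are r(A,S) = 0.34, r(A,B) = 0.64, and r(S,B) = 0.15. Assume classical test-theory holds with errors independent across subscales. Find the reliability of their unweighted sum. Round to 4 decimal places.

0.8935

Var(A+S+B) = 3 + 2·[0.34 + 0.64 + 0.15] = 3 + 2.26 = 5.26.
Under uncorrelated errors the observed covariances equal the true-score covariances, so only the own-variance terms attenuate.
True-score variance = [0.78 + 0.81 + 0.85] + 2.26 = 2.44 + 2.26 = 4.7.
Reliability = 4.7 / 5.26 = 0.8935.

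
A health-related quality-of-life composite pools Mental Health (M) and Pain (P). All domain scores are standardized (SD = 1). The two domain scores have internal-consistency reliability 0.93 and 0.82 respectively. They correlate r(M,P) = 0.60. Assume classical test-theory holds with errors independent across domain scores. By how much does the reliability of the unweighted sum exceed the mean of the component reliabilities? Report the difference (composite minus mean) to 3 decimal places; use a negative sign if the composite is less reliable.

Var(sum) = 2 + 1.2 = 3.2; true-score variance = 1.75 + 1.2 = 2.95; composite reliability = 0.9219.
Mean component reliability = 0.8750.
Difference = 0.9219 − 0.8750 = 0.047.

0.047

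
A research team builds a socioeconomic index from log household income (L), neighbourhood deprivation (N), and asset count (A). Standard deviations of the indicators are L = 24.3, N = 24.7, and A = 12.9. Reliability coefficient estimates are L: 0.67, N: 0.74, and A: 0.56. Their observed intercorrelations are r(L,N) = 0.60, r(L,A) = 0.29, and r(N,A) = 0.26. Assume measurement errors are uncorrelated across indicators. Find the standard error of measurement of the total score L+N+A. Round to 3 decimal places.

Var(total) = 1366.99 + 1067.75 = 2434.74.
True-score variance = 940.284 + 1067.75 = 2008.04, so reliability = 0.8247.
Error variance = 2434.74 − 2008.04 = 426.706; SEM = √426.706 = 20.657.

20.657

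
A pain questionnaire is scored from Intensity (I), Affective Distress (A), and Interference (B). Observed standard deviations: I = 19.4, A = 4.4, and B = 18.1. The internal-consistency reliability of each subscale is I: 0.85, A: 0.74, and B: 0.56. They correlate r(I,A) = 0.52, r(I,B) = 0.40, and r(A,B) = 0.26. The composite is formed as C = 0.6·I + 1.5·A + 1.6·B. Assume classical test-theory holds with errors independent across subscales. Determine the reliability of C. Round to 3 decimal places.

0.727

Var(C) = 0.6²·19.4² + 1.5²·4.4² + 1.6²·18.1² + 2·[0.9·19.4·4.4·0.52 + 0.96·19.4·18.1·0.40 + 2.4·4.4·18.1·0.26] = 1017.73 + 448.963 = 1466.69.
With uncorrelated errors the cross-covariances are all true-score covariance, so they carry over unchanged; only the diagonal terms shrink to ρᵢσᵢ².
True-score variance = [0.6²·19.4²·0.85 + 1.5²·4.4²·0.74 + 1.6²·18.1²·0.56] + 448.963 = 617.062 + 448.963 = 1066.03.
Reliability = 1066.03 / 1466.69 = 0.727.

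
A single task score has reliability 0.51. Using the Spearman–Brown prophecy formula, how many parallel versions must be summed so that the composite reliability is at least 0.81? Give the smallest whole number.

5

k ≥ ρ*(1−ρ₁)/(ρ₁(1−ρ*)) = 0.81·0.49 / (0.51·0.19) = 4.096.
Smallest integer k = 5.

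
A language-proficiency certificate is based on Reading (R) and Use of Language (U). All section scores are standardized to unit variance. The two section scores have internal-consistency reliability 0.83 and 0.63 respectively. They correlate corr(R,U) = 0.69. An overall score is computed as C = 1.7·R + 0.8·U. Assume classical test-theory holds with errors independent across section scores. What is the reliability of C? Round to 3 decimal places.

0.865

Var(C) = 1.7² + 0.8² + 2·[1.36·0.69] = 3.53 + 1.8768 = 5.4068.
Because errors are independent across components, Cov(Tᵢ,Tⱼ) = Cov(Xᵢ,Xⱼ); the off-diagonal part of the true-score variance is the same as above.
True-score variance = [1.7²·0.83 + 0.8²·0.63] + 1.8768 = 2.8019 + 1.8768 = 4.6787.
Reliability = 4.6787 / 5.4068 = 0.865.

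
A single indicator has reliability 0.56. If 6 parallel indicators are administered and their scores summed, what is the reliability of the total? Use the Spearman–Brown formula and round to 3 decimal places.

0.884

ρ_k = kρ / (1 + (k−1)ρ) = 6·0.56 / (1 + 5·0.56) = 3.360 / 3.800 = 0.884.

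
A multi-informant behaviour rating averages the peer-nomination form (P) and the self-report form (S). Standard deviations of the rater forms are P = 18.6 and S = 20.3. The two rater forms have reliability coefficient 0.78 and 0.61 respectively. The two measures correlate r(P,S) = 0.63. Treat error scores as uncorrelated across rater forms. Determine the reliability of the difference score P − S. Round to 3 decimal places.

0.161

Var(P−S) = 18.6² + 20.3² − 2·18.6·20.3·0.63 = 758.05 − 475.751 = 282.299.
Under uncorrelated errors the observed covariances equal the true-score covariances, so only the own-variance terms attenuate.
True-score variance = [18.6²·0.78 + 20.3²·0.61] − 475.751 = 521.224 − 475.751 = 45.4729.
Reliability = 45.4729 / 282.299 = 0.161.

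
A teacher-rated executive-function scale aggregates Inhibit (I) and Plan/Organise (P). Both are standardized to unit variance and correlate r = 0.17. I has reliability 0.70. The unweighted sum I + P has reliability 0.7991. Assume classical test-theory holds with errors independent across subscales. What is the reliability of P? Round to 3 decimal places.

Var(I+P) = 2 + 2·0.17 = 2.340.
True-score variance = ρ_I + ρ_P + 2·0.17, so 0.7991 = (0.70 + ρ_P + 0.34) / 2.340.
ρ_P = 0.7991·2.340 − 0.70 − 0.34 = 0.830.

0.830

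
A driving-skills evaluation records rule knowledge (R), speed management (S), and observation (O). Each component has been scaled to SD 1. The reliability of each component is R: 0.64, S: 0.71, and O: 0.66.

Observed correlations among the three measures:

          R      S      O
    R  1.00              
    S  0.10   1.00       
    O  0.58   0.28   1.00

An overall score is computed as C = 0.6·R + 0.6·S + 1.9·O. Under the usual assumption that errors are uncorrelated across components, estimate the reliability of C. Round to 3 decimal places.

0.770

Var(C) = 0.6² + 0.6² + 1.9² + 2·[0.36·0.10 + 1.14·0.58 + 1.14·0.28] = 4.33 + 2.0328 = 6.3628.
With uncorrelated errors the cross-covariances are all true-score covariance, so they carry over unchanged; only the diagonal terms shrink to ρᵢσᵢ².
True-score variance = [0.6²·0.64 + 0.6²·0.71 + 1.9²·0.66] + 2.0328 = 2.8686 + 2.0328 = 4.9014.
Reliability = 4.9014 / 6.3628 = 0.770.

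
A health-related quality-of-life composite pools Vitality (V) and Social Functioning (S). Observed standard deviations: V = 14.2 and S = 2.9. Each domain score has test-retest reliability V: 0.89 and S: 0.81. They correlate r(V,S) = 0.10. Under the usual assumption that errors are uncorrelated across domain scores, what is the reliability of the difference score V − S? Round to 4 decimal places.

Var(V−S) = 14.2² + 2.9² − 2·14.2·2.9·0.10 = 210.05 − 8.236 = 201.814.
Because errors are independent across components, Cov(Tᵢ,Tⱼ) = Cov(Xᵢ,Xⱼ); the off-diagonal part of the true-score variance is the same as above.
True-score variance = [14.2²·0.89 + 2.9²·0.81] − 8.236 = 186.272 − 8.236 = 178.036.
Reliability = 178.036 / 201.814 = 0.8822.

0.8822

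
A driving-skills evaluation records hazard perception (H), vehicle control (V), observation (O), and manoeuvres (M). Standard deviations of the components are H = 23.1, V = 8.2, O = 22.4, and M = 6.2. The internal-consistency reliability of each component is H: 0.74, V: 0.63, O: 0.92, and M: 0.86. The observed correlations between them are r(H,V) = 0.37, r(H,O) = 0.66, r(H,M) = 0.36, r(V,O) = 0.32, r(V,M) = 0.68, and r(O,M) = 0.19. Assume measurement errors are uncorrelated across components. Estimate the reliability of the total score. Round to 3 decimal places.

0.909

Var(H+V+O+M) = 23.1² + 8.2² + 22.4² + 6.2² + 2·[23.1·8.2·0.37 + 23.1·22.4·0.66 + 23.1·6.2·0.36 + 8.2·22.4·0.32 + 8.2·6.2·0.68 + 22.4·6.2·0.19] = 1141.05 + 1165.78 = 2306.83.
Because errors are independent across components, Cov(Tᵢ,Tⱼ) = Cov(Xᵢ,Xⱼ); the off-diagonal part of the true-score variance is the same as above.
True-score variance = [23.1²·0.74 + 8.2²·0.63 + 22.4²·0.92 + 6.2²·0.86] + 1165.78 = 931.91 + 1165.78 = 2097.69.
Reliability = 2097.69 / 2306.83 = 0.909.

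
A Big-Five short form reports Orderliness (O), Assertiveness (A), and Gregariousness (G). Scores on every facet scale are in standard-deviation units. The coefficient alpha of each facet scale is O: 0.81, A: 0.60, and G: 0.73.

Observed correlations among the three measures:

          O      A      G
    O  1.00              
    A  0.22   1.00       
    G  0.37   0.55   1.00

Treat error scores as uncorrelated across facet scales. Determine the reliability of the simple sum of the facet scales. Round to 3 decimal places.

0.837

Var(O+A+G) = 3 + 2·[0.22 + 0.37 + 0.55] = 3 + 2.28 = 5.28.
Under uncorrelated errors the observed covariances equal the true-score covariances, so only the own-variance terms attenuate.
True-score variance = [0.81 + 0.60 + 0.73] + 2.28 = 2.14 + 2.28 = 4.42.
Reliability = 4.42 / 5.28 = 0.837.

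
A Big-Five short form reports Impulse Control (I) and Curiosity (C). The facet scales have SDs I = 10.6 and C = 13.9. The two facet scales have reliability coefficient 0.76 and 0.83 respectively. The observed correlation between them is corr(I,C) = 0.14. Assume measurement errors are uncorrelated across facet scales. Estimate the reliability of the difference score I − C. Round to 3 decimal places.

Var(I−C) = 10.6² + 13.9² − 2·10.6·13.9·0.14 = 305.57 − 41.2552 = 264.315.
Under uncorrelated errors the observed covariances equal the true-score covariances, so only the own-variance terms attenuate.
True-score variance = [10.6²·0.76 + 13.9²·0.83] − 41.2552 = 245.758 − 41.2552 = 204.503.
Reliability = 204.503 / 264.315 = 0.774.

0.774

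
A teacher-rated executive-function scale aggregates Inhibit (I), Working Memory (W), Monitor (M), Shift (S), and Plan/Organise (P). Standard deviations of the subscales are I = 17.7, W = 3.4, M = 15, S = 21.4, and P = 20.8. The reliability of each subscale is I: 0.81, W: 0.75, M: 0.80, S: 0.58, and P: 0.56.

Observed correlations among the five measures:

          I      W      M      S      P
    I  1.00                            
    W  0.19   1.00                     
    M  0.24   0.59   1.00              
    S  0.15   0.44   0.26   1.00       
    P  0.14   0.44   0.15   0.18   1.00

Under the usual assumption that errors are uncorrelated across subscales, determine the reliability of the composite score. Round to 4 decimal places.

0.7970

Var(I+W+M+S+P) = 17.7² + 3.4² + 15² + 21.4² + 20.8² + 2·[17.7·3.4·0.19 + 17.7·15·0.24 + 17.7·21.4·0.15 + 17.7·20.8·0.14 + 3.4·15·0.59 + 3.4·21.4·0.44 + 3.4·20.8·0.44 + 15·21.4·0.26 + 15·20.8·0.15 + 21.4·20.8·0.18] = 1440.45 + 974.233 = 2414.68.
Because errors are independent across components, Cov(Tᵢ,Tⱼ) = Cov(Xᵢ,Xⱼ); the off-diagonal part of the true-score variance is the same as above.
True-score variance = [17.7²·0.81 + 3.4²·0.75 + 15²·0.80 + 21.4²·0.58 + 20.8²·0.56] + 974.233 = 950.33 + 974.233 = 1924.56.
Reliability = 1924.56 / 2414.68 = 0.7970.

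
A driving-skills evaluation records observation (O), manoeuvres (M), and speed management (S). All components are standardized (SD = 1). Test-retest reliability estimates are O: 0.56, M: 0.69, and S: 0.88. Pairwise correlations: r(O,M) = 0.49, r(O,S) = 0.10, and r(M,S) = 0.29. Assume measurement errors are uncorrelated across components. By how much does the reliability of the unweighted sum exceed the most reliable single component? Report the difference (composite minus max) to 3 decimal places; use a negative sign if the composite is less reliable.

Var(sum) = 3 + 1.76 = 4.76; true-score variance = 2.13 + 1.76 = 3.89; composite reliability = 0.8172.
Max component reliability = 0.8800.
Difference = 0.8172 − 0.8800 = -0.063.

-0.063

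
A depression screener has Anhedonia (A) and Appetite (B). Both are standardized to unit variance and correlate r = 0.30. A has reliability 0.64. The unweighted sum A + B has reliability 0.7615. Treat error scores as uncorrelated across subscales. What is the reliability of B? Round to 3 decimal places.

0.740

Var(A+B) = 2 + 2·0.30 = 2.600.
True-score variance = ρ_A + ρ_B + 2·0.30, so 0.7615 = (0.64 + ρ_B + 0.60) / 2.600.
ρ_B = 0.7615·2.600 − 0.64 − 0.60 = 0.740.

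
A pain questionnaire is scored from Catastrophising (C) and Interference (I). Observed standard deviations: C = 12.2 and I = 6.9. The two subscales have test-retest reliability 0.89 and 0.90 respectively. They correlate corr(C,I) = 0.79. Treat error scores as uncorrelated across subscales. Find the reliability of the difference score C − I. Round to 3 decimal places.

0.667

Var(C−I) = 12.2² + 6.9² − 2·12.2·6.9·0.79 = 196.45 − 133.004 = 63.4456.
With uncorrelated errors the cross-covariances are all true-score covariance, so they carry over unchanged; only the diagonal terms shrink to ρᵢσᵢ².
True-score variance = [12.2²·0.89 + 6.9²·0.90] − 133.004 = 175.317 − 133.004 = 42.3122.
Reliability = 42.3122 / 63.4456 = 0.667.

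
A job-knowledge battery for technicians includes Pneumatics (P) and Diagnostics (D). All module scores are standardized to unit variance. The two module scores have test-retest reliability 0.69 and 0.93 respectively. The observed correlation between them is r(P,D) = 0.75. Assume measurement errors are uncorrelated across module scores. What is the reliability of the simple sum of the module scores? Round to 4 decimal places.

0.8914

Var(P+D) = 2 + 2·[0.75] = 2 + 1.5 = 3.5.
Under uncorrelated errors the observed covariances equal the true-score covariances, so only the own-variance terms attenuate.
True-score variance = [0.69 + 0.93] + 1.5 = 1.62 + 1.5 = 3.12.
Reliability = 3.12 / 3.5 = 0.8914.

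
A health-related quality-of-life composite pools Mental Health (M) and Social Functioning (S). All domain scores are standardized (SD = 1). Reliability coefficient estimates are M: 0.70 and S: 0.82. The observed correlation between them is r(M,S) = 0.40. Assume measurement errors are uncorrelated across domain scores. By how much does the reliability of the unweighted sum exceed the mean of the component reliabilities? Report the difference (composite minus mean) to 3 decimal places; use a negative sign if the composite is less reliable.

Var(sum) = 2 + 0.8 = 2.8; true-score variance = 1.52 + 0.8 = 2.32; composite reliability = 0.8286.
Mean component reliability = 0.7600.
Difference = 0.8286 − 0.7600 = 0.069.

0.069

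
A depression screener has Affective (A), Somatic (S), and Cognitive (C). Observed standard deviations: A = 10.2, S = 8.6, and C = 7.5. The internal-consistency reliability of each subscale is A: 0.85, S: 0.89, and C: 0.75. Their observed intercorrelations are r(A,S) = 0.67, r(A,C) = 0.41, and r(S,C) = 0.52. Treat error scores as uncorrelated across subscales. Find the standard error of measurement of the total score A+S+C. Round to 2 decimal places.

6.15

Var(total) = 234.25 + 247.355 = 481.605.
True-score variance = 196.446 + 247.355 = 443.801, so reliability = 0.9215.
Error variance = 481.605 − 443.801 = 37.8041; SEM = √37.8041 = 6.15.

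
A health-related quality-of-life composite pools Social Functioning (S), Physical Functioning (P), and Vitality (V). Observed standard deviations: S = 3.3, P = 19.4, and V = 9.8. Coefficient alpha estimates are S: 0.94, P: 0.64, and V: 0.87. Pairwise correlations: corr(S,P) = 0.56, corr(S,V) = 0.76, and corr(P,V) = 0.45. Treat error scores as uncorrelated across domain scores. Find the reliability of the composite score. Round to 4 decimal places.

0.8083

Var(S+P+V) = 3.3² + 19.4² + 9.8² + 2·[3.3·19.4·0.56 + 3.3·9.8·0.76 + 19.4·9.8·0.45] = 483.29 + 291.967 = 775.257.
Under uncorrelated errors the observed covariances equal the true-score covariances, so only the own-variance terms attenuate.
True-score variance = [3.3²·0.94 + 19.4²·0.64 + 9.8²·0.87] + 291.967 = 334.662 + 291.967 = 626.629.
Reliability = 626.629 / 775.257 = 0.8083.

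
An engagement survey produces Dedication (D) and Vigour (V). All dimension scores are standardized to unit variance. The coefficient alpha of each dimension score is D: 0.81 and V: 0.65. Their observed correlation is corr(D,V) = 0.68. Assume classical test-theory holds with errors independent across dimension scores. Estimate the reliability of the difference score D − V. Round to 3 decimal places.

0.156

Var(D−V) = 1 + 1 − 2·0.68 = 2 − 1.36 = 0.64.
Because errors are independent across components, Cov(Tᵢ,Tⱼ) = Cov(Xᵢ,Xⱼ); the off-diagonal part of the true-score variance is the same as above.
True-score variance = [0.81 + 0.65] − 1.36 = 1.46 − 1.36 = 0.1.
Reliability = 0.1 / 0.64 = 0.156.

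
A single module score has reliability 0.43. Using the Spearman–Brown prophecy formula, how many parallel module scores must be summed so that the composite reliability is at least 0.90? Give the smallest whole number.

12

k ≥ ρ*(1−ρ₁)/(ρ₁(1−ρ*)) = 0.90·0.57 / (0.43·0.10) = 11.930.
Smallest integer k = 12.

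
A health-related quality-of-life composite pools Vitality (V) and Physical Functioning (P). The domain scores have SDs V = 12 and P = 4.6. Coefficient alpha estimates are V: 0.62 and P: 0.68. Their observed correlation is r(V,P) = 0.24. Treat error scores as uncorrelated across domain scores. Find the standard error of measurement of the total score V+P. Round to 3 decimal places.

Var(total) = 165.16 + 26.496 = 191.656.
True-score variance = 103.669 + 26.496 = 130.165, so reliability = 0.6792.
Error variance = 191.656 − 130.165 = 61.4912; SEM = √61.4912 = 7.842.

7.842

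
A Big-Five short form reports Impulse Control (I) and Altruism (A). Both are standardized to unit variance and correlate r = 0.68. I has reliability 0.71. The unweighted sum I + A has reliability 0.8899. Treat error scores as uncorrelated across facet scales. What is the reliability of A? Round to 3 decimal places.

0.920

Var(I+A) = 2 + 2·0.68 = 3.360.
True-score variance = ρ_I + ρ_A + 2·0.68, so 0.8899 = (0.71 + ρ_A + 1.36) / 3.360.
ρ_A = 0.8899·3.360 − 0.71 − 1.36 = 0.920.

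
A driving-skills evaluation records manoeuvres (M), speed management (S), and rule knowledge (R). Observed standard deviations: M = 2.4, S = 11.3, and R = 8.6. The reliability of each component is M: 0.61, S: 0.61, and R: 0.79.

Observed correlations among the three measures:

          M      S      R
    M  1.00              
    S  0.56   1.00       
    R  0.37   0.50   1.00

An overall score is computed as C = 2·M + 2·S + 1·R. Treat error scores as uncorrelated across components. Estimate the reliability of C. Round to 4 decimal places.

0.7655

Var(C) = 2²·2.4² + 2²·11.3² + 8.6² + 2·[4·2.4·11.3·0.56 + 2·2.4·8.6·0.37 + 2·11.3·8.6·0.50] = 607.76 + 346.405 = 954.165.
Because errors are independent across components, Cov(Tᵢ,Tⱼ) = Cov(Xᵢ,Xⱼ); the off-diagonal part of the true-score variance is the same as above.
True-score variance = [2²·2.4²·0.61 + 2²·11.3²·0.61 + 8.6²·0.79] + 346.405 = 384.046 + 346.405 = 730.451.
Reliability = 730.451 / 954.165 = 0.7655.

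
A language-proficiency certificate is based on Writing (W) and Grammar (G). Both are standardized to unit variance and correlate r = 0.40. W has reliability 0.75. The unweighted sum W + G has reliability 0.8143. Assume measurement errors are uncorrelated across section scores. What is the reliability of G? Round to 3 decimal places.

Var(W+G) = 2 + 2·0.40 = 2.800.
True-score variance = ρ_W + ρ_G + 2·0.40, so 0.8143 = (0.75 + ρ_G + 0.80) / 2.800.
ρ_G = 0.8143·2.800 − 0.75 − 0.80 = 0.730.

0.730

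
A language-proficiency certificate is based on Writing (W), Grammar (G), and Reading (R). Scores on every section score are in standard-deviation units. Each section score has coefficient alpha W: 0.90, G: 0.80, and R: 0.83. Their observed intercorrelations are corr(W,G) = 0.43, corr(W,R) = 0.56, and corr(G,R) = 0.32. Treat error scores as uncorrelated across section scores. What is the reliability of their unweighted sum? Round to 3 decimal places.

Var(W+G+R) = 3 + 2·[0.43 + 0.56 + 0.32] = 3 + 2.62 = 5.62.
With uncorrelated errors the cross-covariances are all true-score covariance, so they carry over unchanged; only the diagonal terms shrink to ρᵢσᵢ².
True-score variance = [0.90 + 0.80 + 0.83] + 2.62 = 2.53 + 2.62 = 5.15.
Reliability = 5.15 / 5.62 = 0.916.

0.916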